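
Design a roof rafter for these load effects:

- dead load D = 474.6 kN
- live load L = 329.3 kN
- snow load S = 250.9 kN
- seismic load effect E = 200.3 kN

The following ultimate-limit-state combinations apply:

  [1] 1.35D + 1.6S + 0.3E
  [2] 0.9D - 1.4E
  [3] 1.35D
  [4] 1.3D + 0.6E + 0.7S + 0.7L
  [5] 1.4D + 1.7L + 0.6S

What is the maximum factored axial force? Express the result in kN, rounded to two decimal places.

1374.79 kN

[1] 1.35(474.6) + 1.6(250.9) + 0.3(200.3) = 640.71 + 401.44 + 60.09 = 1102.24
[2] 0.9(474.6) - 1.4(200.3) = 427.14 - 280.42 = 146.72
[3] 1.35(474.6) = 640.71
[4] 1.3(474.6) + 0.6(200.3) + 0.7(250.9) + 0.7(329.3) = 616.98 + 120.18 + 175.63 + 230.51 = 1143.30
[5] 1.4(474.6) + 1.7(329.3) + 0.6(250.9) = 664.44 + 559.81 + 150.54 = 1374.79
The controlling combination is 5, giving 1374.79 kN.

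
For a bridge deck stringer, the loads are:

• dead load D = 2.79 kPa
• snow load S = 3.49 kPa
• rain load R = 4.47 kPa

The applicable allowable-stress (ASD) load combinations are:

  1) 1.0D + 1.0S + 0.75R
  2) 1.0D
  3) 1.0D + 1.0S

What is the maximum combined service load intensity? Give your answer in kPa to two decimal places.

1) 1.0(2.79) + 1.0(3.49) + 0.75(4.47) = 2.79 + 3.49 + 3.35 = 9.63
2) 1.0(2.79) = 2.79
3) 1.0(2.79) + 1.0(3.49) = 2.79 + 3.49 = 6.28
The controlling combination is 1, giving 9.63 kPa.

9.63 kPa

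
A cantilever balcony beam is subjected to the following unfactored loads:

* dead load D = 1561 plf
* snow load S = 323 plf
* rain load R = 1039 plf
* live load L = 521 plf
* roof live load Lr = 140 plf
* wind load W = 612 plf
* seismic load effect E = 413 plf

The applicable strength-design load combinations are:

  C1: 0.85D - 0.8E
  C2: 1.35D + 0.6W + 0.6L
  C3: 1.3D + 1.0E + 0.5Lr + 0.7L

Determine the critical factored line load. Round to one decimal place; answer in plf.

2877.0 plf

C1: 0.85(1561) - 0.8(413) = 1326.9 - 330.4 = 996.5
C2: 1.35(1561) + 0.6(612) + 0.6(521) = 2107.4 + 367.2 + 312.6 = 2787.2
C3: 1.3(1561) + 1.0(413) + 0.5(140) + 0.7(521) = 2029.3 + 413.0 + 70.0 + 364.7 = 2877.0
The controlling combination is 3, giving 2877.0 plf.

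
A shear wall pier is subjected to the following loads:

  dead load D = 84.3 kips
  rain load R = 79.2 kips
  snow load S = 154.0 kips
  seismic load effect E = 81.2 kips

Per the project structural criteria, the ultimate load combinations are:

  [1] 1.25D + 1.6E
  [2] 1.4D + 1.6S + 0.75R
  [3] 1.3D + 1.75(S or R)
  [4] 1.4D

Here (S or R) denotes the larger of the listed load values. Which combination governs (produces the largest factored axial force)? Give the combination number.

Combination 2

(S or R) → S = 154.0 kips.
[1] 1.25(84.3) + 1.6(81.2) = 105.4 + 129.9 = 235.3
[2] 1.4(84.3) + 1.6(154.0) + 0.75(79.2) = 118.0 + 246.4 + 59.4 = 423.8
[3] 1.3(84.3) + 1.75(154.0) = 109.6 + 269.5 = 379.1
[4] 1.4(84.3) = 118.0
The largest value is 423.8 kips from combination 2.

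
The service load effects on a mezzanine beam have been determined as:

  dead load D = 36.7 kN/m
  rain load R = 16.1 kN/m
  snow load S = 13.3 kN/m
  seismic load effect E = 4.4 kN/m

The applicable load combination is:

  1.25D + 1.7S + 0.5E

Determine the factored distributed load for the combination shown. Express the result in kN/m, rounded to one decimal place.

1.25(36.7) + 1.7(13.3) + 0.5(4.4) = 45.9 + 22.6 + 2.2 = 70.7
w_u = 70.7 kN/m.

70.7 kN/m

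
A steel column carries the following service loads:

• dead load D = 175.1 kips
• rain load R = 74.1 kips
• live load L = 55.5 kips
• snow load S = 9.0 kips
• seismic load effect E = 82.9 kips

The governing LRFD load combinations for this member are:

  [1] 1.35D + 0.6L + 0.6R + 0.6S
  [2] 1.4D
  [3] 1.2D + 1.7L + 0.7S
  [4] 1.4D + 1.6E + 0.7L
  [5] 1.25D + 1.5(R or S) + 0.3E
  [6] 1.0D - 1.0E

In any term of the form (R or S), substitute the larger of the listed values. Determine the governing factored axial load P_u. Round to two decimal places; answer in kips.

(R or S) → R = 74.1 kips.
[1] 1.35(175.1) + 0.6(55.5) + 0.6(74.1) + 0.6(9.0) = 236.39 + 33.30 + 44.46 + 5.40 = 319.55
[2] 1.4(175.1) = 245.14
[3] 1.2(175.1) + 1.7(55.5) + 0.7(9.0) = 210.12 + 94.35 + 6.30 = 310.77
[4] 1.4(175.1) + 1.6(82.9) + 0.7(55.5) = 245.14 + 132.64 + 38.85 = 416.63
[5] 1.25(175.1) + 1.5(74.1) + 0.3(82.9) = 218.88 + 111.15 + 24.87 = 354.90
[6] 1.0(175.1) - 1.0(82.9) = 175.10 - 82.90 = 92.20
Combination 4 governs: P_u = 416.63 kips.

416.63 kips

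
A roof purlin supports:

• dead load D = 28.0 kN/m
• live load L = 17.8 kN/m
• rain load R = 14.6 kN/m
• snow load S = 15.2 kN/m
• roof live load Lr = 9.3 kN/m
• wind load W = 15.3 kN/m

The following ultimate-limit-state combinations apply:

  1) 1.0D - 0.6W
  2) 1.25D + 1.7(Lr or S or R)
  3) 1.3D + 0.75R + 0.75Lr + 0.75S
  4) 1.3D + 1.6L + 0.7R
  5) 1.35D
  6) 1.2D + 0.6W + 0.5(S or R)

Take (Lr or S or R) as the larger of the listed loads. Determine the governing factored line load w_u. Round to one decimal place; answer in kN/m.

75.1 kN/m

(Lr or S or R) → S = 15.2 kN/m; (S or R) → S = 15.2 kN/m.
1) 1.0(28.0) - 0.6(15.3) = 28.0 - 9.2 = 18.8
2) 1.25(28.0) + 1.7(15.2) = 35.0 + 25.8 = 60.8
3) 1.3(28.0) + 0.75(14.6) + 0.75(9.3) + 0.75(15.2) = 65.7
4) 1.3(28.0) + 1.6(17.8) + 0.7(14.6) = 36.4 + 28.5 + 10.2 = 75.1
5) 1.35(28.0) = 37.8
6) 1.2(28.0) + 0.6(15.3) + 0.5(15.2) = 33.6 + 9.2 + 7.6 = 50.4
Combination 4 governs: w_u = 75.1 kN/m.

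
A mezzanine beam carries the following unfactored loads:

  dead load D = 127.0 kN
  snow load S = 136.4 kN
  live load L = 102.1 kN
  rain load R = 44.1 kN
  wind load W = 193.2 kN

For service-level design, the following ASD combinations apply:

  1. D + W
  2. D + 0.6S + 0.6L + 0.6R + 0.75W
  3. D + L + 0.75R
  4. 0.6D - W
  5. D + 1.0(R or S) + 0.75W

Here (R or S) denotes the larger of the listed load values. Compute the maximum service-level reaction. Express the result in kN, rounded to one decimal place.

(R or S) → S = 136.4 kN.
1. 1.0(127.0) + 1.0(193.2) = 127.0 + 193.2 = 320.2
2. 1.0(127.0) + 0.6(136.4) + 0.6(102.1) + 0.6(44.1) + 0.75(193.2) = 127.0 + 81.8 + 61.3 + 26.5 + 144.9 = 441.5
3. 1.0(127.0) + 1.0(102.1) + 0.75(44.1) = 127.0 + 102.1 + 33.1 = 262.2
4. 0.6(127.0) - 1.0(193.2) = 76.2 - 193.2 = -117.0
5. 1.0(127.0) + 1.0(136.4) + 0.75(193.2) = 127.0 + 136.4 + 144.9 = 408.3
The controlling combination is 2, giving 441.5 kN.

441.5 kN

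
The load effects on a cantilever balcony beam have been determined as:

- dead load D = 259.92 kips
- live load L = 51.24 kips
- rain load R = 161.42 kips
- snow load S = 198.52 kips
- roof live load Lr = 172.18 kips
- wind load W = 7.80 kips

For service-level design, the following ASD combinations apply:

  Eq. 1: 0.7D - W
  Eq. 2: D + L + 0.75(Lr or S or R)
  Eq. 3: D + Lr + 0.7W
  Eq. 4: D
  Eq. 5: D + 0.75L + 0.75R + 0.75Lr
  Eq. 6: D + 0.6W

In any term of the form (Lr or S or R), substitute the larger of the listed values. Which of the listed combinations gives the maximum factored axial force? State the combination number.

(Lr or S or R) → S = 198.52 kips.
Eq. 1: 0.7(259.92) - 1.0(7.80) = 181.94 - 7.80 = 174.14
Eq. 2: 1.0(259.92) + 1.0(51.24) + 0.75(198.52) = 259.92 + 51.24 + 148.89 = 460.05
Eq. 3: 1.0(259.92) + 1.0(172.18) + 0.7(7.80) = 259.92 + 172.18 + 5.46 = 437.56
Eq. 4: 1.0(259.92) = 259.92
Eq. 5: 1.0(259.92) + 0.75(51.24) + 0.75(161.42) + 0.75(172.18) = 548.55
Eq. 6: 1.0(259.92) + 0.6(7.80) = 259.92 + 4.68 = 264.60
The largest value is 548.55 kips from combination 5.

Combination 5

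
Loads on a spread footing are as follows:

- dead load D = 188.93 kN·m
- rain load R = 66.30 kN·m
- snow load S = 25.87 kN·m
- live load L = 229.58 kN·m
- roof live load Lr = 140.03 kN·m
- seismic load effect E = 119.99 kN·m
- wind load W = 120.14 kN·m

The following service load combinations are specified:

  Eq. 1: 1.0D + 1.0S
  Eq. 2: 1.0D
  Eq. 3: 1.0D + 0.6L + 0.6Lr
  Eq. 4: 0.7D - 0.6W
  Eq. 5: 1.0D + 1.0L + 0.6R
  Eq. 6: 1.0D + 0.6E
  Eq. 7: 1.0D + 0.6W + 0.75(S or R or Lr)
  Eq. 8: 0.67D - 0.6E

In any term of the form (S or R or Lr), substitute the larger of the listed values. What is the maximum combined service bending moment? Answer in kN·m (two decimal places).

(S or R or Lr) → Lr = 140.03 kN·m.
Eq. 1: 1.0(188.93) + 1.0(25.87) = 188.93 + 25.87 = 214.80
Eq. 2: 1.0(188.93) = 188.93
Eq. 3: 1.0(188.93) + 0.6(229.58) + 0.6(140.03) = 188.93 + 137.75 + 84.02 = 410.70
Eq. 4: 0.7(188.93) - 0.6(120.14) = 132.25 - 72.08 = 60.17
Eq. 5: 1.0(188.93) + 1.0(229.58) + 0.6(66.30) = 188.93 + 229.58 + 39.78 = 458.29
Eq. 6: 1.0(188.93) + 0.6(119.99) = 188.93 + 71.99 = 260.92
Eq. 7: 1.0(188.93) + 0.6(120.14) + 0.75(140.03) = 366.04
Eq. 8: 0.67(188.93) - 0.6(119.99) = 126.58 - 71.99 = 54.59
Maximum is from combination 5.

458.29 kN·m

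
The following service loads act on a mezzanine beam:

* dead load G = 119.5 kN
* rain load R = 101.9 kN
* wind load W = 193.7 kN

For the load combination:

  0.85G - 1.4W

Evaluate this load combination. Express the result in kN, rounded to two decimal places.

0.85(119.5) - 1.4(193.7) = -169.61
V_u = -169.61 kN.

-169.61 kN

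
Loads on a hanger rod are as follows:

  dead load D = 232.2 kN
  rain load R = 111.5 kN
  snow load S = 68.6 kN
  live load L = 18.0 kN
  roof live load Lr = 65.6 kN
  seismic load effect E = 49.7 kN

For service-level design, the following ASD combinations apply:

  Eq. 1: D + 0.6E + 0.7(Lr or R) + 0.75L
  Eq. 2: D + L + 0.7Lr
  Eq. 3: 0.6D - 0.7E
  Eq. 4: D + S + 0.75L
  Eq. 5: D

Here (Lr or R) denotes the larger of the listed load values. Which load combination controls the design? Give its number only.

Combination 1

(Lr or R) → R = 111.5 kN.
Eq. 1: 1.0(232.2) + 0.6(49.7) + 0.7(111.5) + 0.75(18.0) = 232.2 + 29.8 + 78.1 + 13.5 = 353.6
Eq. 2: 1.0(232.2) + 1.0(18.0) + 0.7(65.6) = 232.2 + 18.0 + 45.9 = 296.1
Eq. 3: 0.6(232.2) - 0.7(49.7) = 139.3 - 34.8 = 104.5
Eq. 4: 1.0(232.2) + 1.0(68.6) + 0.75(18.0) = 232.2 + 68.6 + 13.5 = 314.3
Eq. 5: 1.0(232.2) = 232.2
The largest value is 353.6 kN from combination 1.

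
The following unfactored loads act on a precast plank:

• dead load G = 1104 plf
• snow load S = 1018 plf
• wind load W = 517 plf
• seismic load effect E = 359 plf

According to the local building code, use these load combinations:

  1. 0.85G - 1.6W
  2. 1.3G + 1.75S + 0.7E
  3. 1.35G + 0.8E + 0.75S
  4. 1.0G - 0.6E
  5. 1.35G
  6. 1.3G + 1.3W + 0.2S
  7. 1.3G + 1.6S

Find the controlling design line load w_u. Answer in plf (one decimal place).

3468.0 plf

1. 0.85(1104) - 1.6(517) = 111.2
2. 1.3(1104) + 1.75(1018) + 0.7(359) = 3468.0
3. 1.35(1104) + 0.8(359) + 0.75(1018) = 2541.1
4. 1.0(1104) - 0.6(359) = 888.6
5. 1.35(1104) = 1490.4
6. 1.3(1104) + 1.3(517) + 0.2(1018) = 2310.9
7. 1.3(1104) + 1.6(1018) = 3064.0
Combination 2 governs: w_u = 3468.0 plf.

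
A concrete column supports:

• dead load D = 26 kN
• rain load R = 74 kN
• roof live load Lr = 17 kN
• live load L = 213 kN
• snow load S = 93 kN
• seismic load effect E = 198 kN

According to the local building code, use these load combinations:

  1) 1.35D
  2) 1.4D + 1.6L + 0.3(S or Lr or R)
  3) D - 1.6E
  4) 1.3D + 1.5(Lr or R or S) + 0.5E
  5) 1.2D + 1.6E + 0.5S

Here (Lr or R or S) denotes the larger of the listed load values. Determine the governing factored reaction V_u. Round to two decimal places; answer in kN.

405.10 kN

(S or Lr or R) → S = 93 kN; (Lr or R or S) → S = 93 kN.
1) 1.35(26) = 35.10
2) 1.4(26) + 1.6(213) + 0.3(93) = 36.40 + 340.80 + 27.90 = 405.10
3) 1.0(26) - 1.6(198) = 26.00 - 316.80 = -290.80
4) 1.3(26) + 1.5(93) + 0.5(198) = 33.80 + 139.50 + 99.00 = 272.30
5) 1.2(26) + 1.6(198) + 0.5(93) = 31.20 + 316.80 + 46.50 = 394.50
Maximum is from combination 2.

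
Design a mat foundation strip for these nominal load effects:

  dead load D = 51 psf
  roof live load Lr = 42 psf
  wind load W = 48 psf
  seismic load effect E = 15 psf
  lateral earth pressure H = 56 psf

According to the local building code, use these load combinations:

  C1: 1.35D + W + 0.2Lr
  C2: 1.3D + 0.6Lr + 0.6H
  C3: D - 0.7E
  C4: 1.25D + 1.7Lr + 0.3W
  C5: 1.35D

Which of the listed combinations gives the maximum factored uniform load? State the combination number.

C1: 1.35(51) + 1.0(48) + 0.2(42) = 68.9 + 48.0 + 8.4 = 125.3
C2: 1.3(51) + 0.6(42) + 0.6(56) = 66.3 + 25.2 + 33.6 = 125.1
C3: 1.0(51) - 0.7(15) = 51.0 - 10.5 = 40.5
C4: 1.25(51) + 1.7(42) + 0.3(48) = 63.8 + 71.4 + 14.4 = 149.6
C5: 1.35(51) = 68.9
The largest value is 149.6 psf from combination 4.

Combination 4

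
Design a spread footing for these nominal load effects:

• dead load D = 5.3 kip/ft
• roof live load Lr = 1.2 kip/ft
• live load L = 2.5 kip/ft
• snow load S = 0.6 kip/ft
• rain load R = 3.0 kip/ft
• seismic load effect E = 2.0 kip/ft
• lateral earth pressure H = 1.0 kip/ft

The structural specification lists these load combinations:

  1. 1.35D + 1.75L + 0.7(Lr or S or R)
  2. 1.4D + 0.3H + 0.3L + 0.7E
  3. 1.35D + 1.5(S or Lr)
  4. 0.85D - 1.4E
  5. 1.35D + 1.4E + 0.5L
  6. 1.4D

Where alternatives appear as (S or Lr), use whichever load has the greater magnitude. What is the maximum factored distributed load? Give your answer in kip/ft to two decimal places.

(Lr or S or R) → R = 3.0 kip/ft; (S or Lr) → Lr = 1.2 kip/ft.
1. 1.35(5.3) + 1.75(2.5) + 0.7(3.0) = 13.63
2. 1.4(5.3) + 0.3(1.0) + 0.3(2.5) + 0.7(2.0) = 7.42 + 0.30 + 0.75 + 1.40 = 9.87
3. 1.35(5.3) + 1.5(1.2) = 7.16 + 1.80 = 8.96
4. 0.85(5.3) - 1.4(2.0) = 4.51 - 2.80 = 1.71
5. 1.35(5.3) + 1.4(2.0) + 0.5(2.5) = 7.16 + 2.80 + 1.25 = 11.21
6. 1.4(5.3) = 7.42
The controlling combination is 1, giving 13.63 kip/ft.

13.63 kip/ft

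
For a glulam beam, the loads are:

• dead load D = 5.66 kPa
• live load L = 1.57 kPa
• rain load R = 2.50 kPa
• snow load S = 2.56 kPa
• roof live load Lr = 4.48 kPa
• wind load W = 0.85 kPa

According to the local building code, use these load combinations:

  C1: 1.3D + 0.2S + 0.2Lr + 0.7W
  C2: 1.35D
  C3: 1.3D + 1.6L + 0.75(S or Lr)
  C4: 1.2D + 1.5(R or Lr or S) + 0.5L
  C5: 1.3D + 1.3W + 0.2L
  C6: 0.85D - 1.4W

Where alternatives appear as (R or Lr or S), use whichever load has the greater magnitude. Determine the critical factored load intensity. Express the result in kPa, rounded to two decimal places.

(S or Lr) → Lr = 4.48 kPa; (R or Lr or S) → Lr = 4.48 kPa.
C1: 1.3(5.66) + 0.2(2.56) + 0.2(4.48) + 0.7(0.85) = 9.36
C2: 1.35(5.66) = 7.64
C3: 1.3(5.66) + 1.6(1.57) + 0.75(4.48) = 7.36 + 2.51 + 3.36 = 13.23
C4: 1.2(5.66) + 1.5(4.48) + 0.5(1.57) = 6.79 + 6.72 + 0.79 = 14.30
C5: 1.3(5.66) + 1.3(0.85) + 0.2(1.57) = 7.36 + 1.11 + 0.31 = 8.78
C6: 0.85(5.66) - 1.4(0.85) = 4.81 - 1.19 = 3.62
Maximum is from combination 4.

14.30 kPa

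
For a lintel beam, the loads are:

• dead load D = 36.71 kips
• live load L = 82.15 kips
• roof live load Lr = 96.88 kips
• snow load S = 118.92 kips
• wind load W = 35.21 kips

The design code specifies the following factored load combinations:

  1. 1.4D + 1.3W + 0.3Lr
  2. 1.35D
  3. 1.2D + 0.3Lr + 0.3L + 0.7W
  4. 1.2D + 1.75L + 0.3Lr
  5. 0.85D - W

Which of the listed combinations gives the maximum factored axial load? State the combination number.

Combination 4

1. 1.4(36.71) + 1.3(35.21) + 0.3(96.88) = 126.23
2. 1.35(36.71) = 49.56
3. 1.2(36.71) + 0.3(96.88) + 0.3(82.15) + 0.7(35.21) = 44.05 + 29.06 + 24.65 + 24.65 = 122.41
4. 1.2(36.71) + 1.75(82.15) + 0.3(96.88) = 216.88
5. 0.85(36.71) - 1.0(35.21) = 31.20 - 35.21 = -4.01
The largest value is 216.88 kips from combination 4.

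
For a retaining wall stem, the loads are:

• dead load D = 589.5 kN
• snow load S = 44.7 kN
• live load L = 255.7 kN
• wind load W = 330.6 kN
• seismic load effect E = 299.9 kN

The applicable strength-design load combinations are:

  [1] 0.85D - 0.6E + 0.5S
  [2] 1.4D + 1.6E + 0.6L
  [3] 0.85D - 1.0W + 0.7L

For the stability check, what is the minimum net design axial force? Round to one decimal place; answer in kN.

[1] 0.85(589.5) - 0.6(299.9) + 0.5(44.7) = 343.5
[2] 1.4(589.5) + 1.6(299.9) + 0.6(255.7) = 1458.6
[3] 0.85(589.5) - 1.0(330.6) + 0.7(255.7) = 349.5
Combination 1 gives the minimum: 343.5 kN.

343.5 kN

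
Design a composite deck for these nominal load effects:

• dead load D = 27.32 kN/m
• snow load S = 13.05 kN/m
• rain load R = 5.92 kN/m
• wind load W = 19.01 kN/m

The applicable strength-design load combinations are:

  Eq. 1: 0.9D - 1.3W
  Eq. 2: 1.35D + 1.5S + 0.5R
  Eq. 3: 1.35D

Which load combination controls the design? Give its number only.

Eq. 1: 0.9(27.32) - 1.3(19.01) = -0.13
Eq. 2: 1.35(27.32) + 1.5(13.05) + 0.5(5.92) = 36.88 + 19.58 + 2.96 = 59.42
Eq. 3: 1.35(27.32) = 36.88
The largest value is 59.42 kN/m from combination 2.

Combination 2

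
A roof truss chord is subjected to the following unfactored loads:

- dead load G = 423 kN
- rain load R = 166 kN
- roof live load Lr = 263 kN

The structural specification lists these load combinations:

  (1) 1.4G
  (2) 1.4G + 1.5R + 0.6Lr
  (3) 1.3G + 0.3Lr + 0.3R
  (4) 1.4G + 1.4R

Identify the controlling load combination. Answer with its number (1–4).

(1) 1.4(423) = 592.20
(2) 1.4(423) + 1.5(166) + 0.6(263) = 592.20 + 249.00 + 157.80 = 999.00
(3) 1.3(423) + 0.3(263) + 0.3(166) = 549.90 + 78.90 + 49.80 = 678.60
(4) 1.4(423) + 1.4(166) = 592.20 + 232.40 = 824.60
The largest value is 999.00 kN from combination 2.

Combination 2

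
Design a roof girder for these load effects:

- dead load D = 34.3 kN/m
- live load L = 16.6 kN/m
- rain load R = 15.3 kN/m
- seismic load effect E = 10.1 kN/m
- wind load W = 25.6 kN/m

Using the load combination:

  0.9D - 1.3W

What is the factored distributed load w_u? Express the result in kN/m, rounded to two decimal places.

-2.41 kN/m

0.9(34.3) - 1.3(25.6) = 30.87 - 33.28 = -2.41
w_u = -2.41 kN/m.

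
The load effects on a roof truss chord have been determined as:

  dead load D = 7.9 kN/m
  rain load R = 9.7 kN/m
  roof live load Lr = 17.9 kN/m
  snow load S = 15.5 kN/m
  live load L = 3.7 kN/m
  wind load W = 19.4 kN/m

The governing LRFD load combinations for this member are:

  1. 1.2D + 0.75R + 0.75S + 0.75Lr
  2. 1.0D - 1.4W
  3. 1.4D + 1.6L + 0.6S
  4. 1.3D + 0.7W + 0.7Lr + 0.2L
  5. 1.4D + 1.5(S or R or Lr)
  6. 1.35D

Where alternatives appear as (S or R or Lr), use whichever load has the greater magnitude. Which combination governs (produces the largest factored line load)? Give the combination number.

(S or R or Lr) → Lr = 17.9 kN/m.
1. 1.2(7.9) + 0.75(9.7) + 0.75(15.5) + 0.75(17.9) = 41.81
2. 1.0(7.9) - 1.4(19.4) = 7.90 - 27.16 = -19.26
3. 1.4(7.9) + 1.6(3.7) + 0.6(15.5) = 11.06 + 5.92 + 9.30 = 26.28
4. 1.3(7.9) + 0.7(19.4) + 0.7(17.9) + 0.2(3.7) = 10.27 + 13.58 + 12.53 + 0.74 = 37.12
5. 1.4(7.9) + 1.5(17.9) = 11.06 + 26.85 = 37.91
6. 1.35(7.9) = 10.67
The largest value is 41.81 kN/m from combination 1.

Combination 1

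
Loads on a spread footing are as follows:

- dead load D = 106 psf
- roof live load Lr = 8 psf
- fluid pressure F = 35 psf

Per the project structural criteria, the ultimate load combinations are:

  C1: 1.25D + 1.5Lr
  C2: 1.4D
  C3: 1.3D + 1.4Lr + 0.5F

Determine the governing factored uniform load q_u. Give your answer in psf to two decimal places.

166.50 psf

C1: 1.25(106) + 1.5(8) = 144.50
C2: 1.4(106) = 148.40
C3: 1.3(106) + 1.4(8) + 0.5(35) = 166.50
The controlling combination is 3, giving 166.50 psf.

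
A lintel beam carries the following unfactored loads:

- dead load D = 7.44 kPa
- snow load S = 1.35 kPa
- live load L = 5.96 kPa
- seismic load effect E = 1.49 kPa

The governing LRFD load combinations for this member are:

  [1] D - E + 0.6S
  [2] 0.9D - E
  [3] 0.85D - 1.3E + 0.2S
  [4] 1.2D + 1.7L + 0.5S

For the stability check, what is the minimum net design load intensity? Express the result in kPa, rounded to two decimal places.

[1] 1.0(7.44) - 1.0(1.49) + 0.6(1.35) = 7.44 - 1.49 + 0.81 = 6.76
[2] 0.9(7.44) - 1.0(1.49) = 6.70 - 1.49 = 5.21
[3] 0.85(7.44) - 1.3(1.49) + 0.2(1.35) = 4.66
[4] 1.2(7.44) + 1.7(5.96) + 0.5(1.35) = 8.93 + 10.13 + 0.68 = 19.74
Combination 3 gives the minimum: 4.66 kPa.

4.66 kPa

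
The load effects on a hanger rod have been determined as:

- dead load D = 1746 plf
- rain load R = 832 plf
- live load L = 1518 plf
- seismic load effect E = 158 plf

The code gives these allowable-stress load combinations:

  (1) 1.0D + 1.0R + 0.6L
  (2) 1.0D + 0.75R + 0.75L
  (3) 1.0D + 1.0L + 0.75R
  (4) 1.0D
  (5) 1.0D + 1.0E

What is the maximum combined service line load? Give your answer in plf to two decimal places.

(1) 1.0(1746) + 1.0(832) + 0.6(1518) = 1746.00 + 832.00 + 910.80 = 3488.80
(2) 1.0(1746) + 0.75(832) + 0.75(1518) = 1746.00 + 624.00 + 1138.50 = 3508.50
(3) 1.0(1746) + 1.0(1518) + 0.75(832) = 1746.00 + 1518.00 + 624.00 = 3888.00
(4) 1.0(1746) = 1746.00
(5) 1.0(1746) + 1.0(158) = 1746.00 + 158.00 = 1904.00
Maximum is from combination 3.

3888.00 plf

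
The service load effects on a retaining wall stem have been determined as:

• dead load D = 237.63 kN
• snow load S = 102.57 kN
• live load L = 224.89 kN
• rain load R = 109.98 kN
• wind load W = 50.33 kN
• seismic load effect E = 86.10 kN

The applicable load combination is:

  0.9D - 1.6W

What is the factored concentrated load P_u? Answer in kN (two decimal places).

133.34 kN

0.9(237.63) - 1.6(50.33) = 213.87 - 80.53 = 133.34
P_u = 133.34 kN.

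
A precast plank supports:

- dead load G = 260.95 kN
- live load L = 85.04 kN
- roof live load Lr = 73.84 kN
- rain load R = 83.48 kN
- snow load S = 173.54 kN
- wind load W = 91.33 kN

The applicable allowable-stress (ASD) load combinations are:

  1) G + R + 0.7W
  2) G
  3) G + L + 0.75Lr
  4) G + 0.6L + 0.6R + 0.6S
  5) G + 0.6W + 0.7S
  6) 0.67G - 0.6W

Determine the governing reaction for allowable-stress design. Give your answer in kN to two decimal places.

466.19 kN

1) 1.0(260.95) + 1.0(83.48) + 0.7(91.33) = 260.95 + 83.48 + 63.93 = 408.36
2) 1.0(260.95) = 260.95
3) 1.0(260.95) + 1.0(85.04) + 0.75(73.84) = 260.95 + 85.04 + 55.38 = 401.37
4) 1.0(260.95) + 0.6(85.04) + 0.6(83.48) + 0.6(173.54) = 466.19
5) 1.0(260.95) + 0.6(91.33) + 0.7(173.54) = 260.95 + 54.80 + 121.48 = 437.23
6) 0.67(260.95) - 0.6(91.33) = 174.84 - 54.80 = 120.04
Maximum is from combination 4.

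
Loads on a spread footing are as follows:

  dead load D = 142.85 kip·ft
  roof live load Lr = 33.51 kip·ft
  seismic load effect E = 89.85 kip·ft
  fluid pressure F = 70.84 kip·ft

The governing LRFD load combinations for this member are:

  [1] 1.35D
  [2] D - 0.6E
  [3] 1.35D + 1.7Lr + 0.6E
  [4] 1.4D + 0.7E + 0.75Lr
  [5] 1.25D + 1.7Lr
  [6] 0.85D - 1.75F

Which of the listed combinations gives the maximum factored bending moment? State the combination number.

Combination 3

[1] 1.35(142.85) = 192.85
[2] 1.0(142.85) - 0.6(89.85) = 142.85 - 53.91 = 88.94
[3] 1.35(142.85) + 1.7(33.51) + 0.6(89.85) = 303.72
[4] 1.4(142.85) + 0.7(89.85) + 0.75(33.51) = 199.99 + 62.90 + 25.13 = 288.02
[5] 1.25(142.85) + 1.7(33.51) = 178.56 + 56.97 = 235.53
[6] 0.85(142.85) - 1.75(70.84) = 121.42 - 123.97 = -2.55
The largest value is 303.72 kip·ft from combination 3.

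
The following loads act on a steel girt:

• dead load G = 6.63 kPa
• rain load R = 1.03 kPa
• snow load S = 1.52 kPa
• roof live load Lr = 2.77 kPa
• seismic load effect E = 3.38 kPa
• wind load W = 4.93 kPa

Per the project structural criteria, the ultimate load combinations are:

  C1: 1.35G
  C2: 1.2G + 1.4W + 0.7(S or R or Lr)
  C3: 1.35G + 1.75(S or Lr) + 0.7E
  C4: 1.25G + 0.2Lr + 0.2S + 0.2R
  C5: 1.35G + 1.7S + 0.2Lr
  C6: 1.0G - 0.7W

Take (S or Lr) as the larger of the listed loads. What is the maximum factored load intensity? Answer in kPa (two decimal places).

16.80 kPa

(S or R or Lr) → Lr = 2.77 kPa; (S or Lr) → Lr = 2.77 kPa.
C1: 1.35(6.63) = 8.95
C2: 1.2(6.63) + 1.4(4.93) + 0.7(2.77) = 16.80
C3: 1.35(6.63) + 1.75(2.77) + 0.7(3.38) = 16.16
C4: 1.25(6.63) + 0.2(2.77) + 0.2(1.52) + 0.2(1.03) = 9.35
C5: 1.35(6.63) + 1.7(1.52) + 0.2(2.77) = 12.09
C6: 1.0(6.63) - 0.7(4.93) = 3.18
The controlling combination is 2, giving 16.80 kPa.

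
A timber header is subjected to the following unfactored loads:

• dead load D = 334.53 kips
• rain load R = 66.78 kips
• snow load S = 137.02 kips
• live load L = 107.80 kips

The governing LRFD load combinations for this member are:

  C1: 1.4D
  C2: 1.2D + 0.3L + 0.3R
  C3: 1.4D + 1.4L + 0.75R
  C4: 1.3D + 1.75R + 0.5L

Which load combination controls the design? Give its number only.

Combination 3

C1: 1.4(334.53) = 468.34
C2: 1.2(334.53) + 0.3(107.80) + 0.3(66.78) = 453.81
C3: 1.4(334.53) + 1.4(107.80) + 0.75(66.78) = 669.35
C4: 1.3(334.53) + 1.75(66.78) + 0.5(107.80) = 605.65
The largest value is 669.35 kips from combination 3.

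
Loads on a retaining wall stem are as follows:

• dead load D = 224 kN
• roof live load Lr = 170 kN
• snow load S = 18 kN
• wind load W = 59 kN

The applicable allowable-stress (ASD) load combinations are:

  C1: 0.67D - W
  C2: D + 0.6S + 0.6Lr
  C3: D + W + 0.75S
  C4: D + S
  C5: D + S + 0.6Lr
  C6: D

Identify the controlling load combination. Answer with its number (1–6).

C1: 0.67(224) - 1.0(59) = 91.1
C2: 1.0(224) + 0.6(18) + 0.6(170) = 336.8
C3: 1.0(224) + 1.0(59) + 0.75(18) = 296.5
C4: 1.0(224) + 1.0(18) = 242.0
C5: 1.0(224) + 1.0(18) + 0.6(170) = 344.0
C6: 1.0(224) = 224.0
The largest value is 344.0 kN from combination 5.

Combination 5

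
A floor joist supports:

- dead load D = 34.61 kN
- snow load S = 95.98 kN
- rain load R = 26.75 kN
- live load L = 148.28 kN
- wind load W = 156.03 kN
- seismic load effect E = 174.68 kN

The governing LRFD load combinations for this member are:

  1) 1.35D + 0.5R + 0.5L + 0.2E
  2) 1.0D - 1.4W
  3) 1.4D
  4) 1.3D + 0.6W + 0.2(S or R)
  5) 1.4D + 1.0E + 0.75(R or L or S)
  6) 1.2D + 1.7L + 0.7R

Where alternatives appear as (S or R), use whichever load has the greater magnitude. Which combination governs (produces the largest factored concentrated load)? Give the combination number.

Combination 5

(S or R) → S = 95.98 kN; (R or L or S) → L = 148.28 kN.
1) 1.35(34.61) + 0.5(26.75) + 0.5(148.28) + 0.2(174.68) = 169.17
2) 1.0(34.61) - 1.4(156.03) = -183.83
3) 1.4(34.61) = 48.45
4) 1.3(34.61) + 0.6(156.03) + 0.2(95.98) = 157.81
5) 1.4(34.61) + 1.0(174.68) + 0.75(148.28) = 334.34
6) 1.2(34.61) + 1.7(148.28) + 0.7(26.75) = 312.33
The largest value is 334.34 kN from combination 5.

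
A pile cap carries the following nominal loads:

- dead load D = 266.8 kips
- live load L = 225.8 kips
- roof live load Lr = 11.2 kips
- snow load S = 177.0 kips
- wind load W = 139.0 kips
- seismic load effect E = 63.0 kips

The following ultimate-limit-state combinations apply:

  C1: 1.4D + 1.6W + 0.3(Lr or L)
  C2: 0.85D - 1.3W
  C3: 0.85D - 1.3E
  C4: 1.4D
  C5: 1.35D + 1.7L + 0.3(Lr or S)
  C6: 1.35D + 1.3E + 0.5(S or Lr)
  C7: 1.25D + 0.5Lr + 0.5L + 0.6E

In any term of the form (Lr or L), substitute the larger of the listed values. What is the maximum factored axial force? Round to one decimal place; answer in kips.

797.1 kips

(Lr or L) → L = 225.8 kips; (Lr or S) → S = 177.0 kips; (S or Lr) → S = 177.0 kips.
C1: 1.4(266.8) + 1.6(139.0) + 0.3(225.8) = 663.7
C2: 0.85(266.8) - 1.3(139.0) = 226.8 - 180.7 = 46.1
C3: 0.85(266.8) - 1.3(63.0) = 226.8 - 81.9 = 144.9
C4: 1.4(266.8) = 373.5
C5: 1.35(266.8) + 1.7(225.8) + 0.3(177.0) = 797.1
C6: 1.35(266.8) + 1.3(63.0) + 0.5(177.0) = 360.2 + 81.9 + 88.5 = 530.6
C7: 1.25(266.8) + 0.5(11.2) + 0.5(225.8) + 0.6(63.0) = 333.5 + 5.6 + 112.9 + 37.8 = 489.8
Maximum is from combination 5.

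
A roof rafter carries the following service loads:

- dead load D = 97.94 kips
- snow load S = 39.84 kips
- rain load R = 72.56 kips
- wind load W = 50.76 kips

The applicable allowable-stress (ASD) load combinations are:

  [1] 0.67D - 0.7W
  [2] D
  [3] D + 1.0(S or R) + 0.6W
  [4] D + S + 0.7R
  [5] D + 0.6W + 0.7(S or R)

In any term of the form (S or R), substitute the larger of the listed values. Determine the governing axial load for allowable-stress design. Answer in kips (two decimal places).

200.96 kips

(S or R) → R = 72.56 kips.
[1] 0.67(97.94) - 0.7(50.76) = 65.62 - 35.53 = 30.09
[2] 1.0(97.94) = 97.94
[3] 1.0(97.94) + 1.0(72.56) + 0.6(50.76) = 97.94 + 72.56 + 30.46 = 200.96
[4] 1.0(97.94) + 1.0(39.84) + 0.7(72.56) = 97.94 + 39.84 + 50.79 = 188.57
[5] 1.0(97.94) + 0.6(50.76) + 0.7(72.56) = 97.94 + 30.46 + 50.79 = 179.19
Maximum is from combination 3.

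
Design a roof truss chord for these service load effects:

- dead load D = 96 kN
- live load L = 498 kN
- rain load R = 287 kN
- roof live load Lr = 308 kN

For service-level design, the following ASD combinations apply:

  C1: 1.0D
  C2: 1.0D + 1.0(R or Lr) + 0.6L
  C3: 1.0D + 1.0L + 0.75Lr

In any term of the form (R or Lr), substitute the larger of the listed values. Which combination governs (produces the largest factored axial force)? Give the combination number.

(R or Lr) → Lr = 308 kN.
C1: 1.0(96) = 96.00
C2: 1.0(96) + 1.0(308) + 0.6(498) = 702.80
C3: 1.0(96) + 1.0(498) + 0.75(308) = 825.00
The largest value is 825.00 kN from combination 3.

Combination 3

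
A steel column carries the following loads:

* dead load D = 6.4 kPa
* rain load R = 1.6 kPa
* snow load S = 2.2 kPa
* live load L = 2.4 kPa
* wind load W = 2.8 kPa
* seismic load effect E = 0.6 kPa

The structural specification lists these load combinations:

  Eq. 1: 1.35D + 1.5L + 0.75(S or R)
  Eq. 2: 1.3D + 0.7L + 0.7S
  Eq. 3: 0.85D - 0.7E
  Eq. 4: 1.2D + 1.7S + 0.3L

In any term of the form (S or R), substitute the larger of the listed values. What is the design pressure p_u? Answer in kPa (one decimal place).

13.9 kPa

(S or R) → S = 2.2 kPa.
Eq. 1: 1.35(6.4) + 1.5(2.4) + 0.75(2.2) = 8.6 + 3.6 + 1.7 = 13.9
Eq. 2: 1.3(6.4) + 0.7(2.4) + 0.7(2.2) = 8.3 + 1.7 + 1.5 = 11.5
Eq. 3: 0.85(6.4) - 0.7(0.6) = 5.4 - 0.4 = 5.0
Eq. 4: 1.2(6.4) + 1.7(2.2) + 0.3(2.4) = 7.7 + 3.7 + 0.7 = 12.1
Maximum is from combination 1.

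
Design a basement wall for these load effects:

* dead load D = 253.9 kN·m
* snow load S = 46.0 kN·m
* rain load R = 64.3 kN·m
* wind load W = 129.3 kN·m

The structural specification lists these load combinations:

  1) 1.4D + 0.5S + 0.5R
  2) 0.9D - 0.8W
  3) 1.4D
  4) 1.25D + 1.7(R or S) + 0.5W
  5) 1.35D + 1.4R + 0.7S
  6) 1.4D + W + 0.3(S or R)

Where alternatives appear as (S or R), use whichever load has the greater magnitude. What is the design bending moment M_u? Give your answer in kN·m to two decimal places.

504.05 kN·m

(R or S) → R = 64.3 kN·m; (S or R) → R = 64.3 kN·m.
1) 1.4(253.9) + 0.5(46.0) + 0.5(64.3) = 355.46 + 23.00 + 32.15 = 410.61
2) 0.9(253.9) - 0.8(129.3) = 228.51 - 103.44 = 125.07
3) 1.4(253.9) = 355.46
4) 1.25(253.9) + 1.7(64.3) + 0.5(129.3) = 317.38 + 109.31 + 64.65 = 491.34
5) 1.35(253.9) + 1.4(64.3) + 0.7(46.0) = 342.77 + 90.02 + 32.20 = 464.99
6) 1.4(253.9) + 1.0(129.3) + 0.3(64.3) = 355.46 + 129.30 + 19.29 = 504.05
The controlling combination is 6, giving 504.05 kN·m.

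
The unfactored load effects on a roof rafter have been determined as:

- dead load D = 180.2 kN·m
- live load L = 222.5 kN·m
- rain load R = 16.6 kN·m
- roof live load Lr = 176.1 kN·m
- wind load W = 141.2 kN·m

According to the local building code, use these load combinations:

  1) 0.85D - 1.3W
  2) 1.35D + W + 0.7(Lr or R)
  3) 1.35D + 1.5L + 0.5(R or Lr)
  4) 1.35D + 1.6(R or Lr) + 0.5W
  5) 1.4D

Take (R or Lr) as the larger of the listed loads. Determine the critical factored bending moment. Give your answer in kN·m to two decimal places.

665.07 kN·m

(Lr or R) → Lr = 176.1 kN·m; (R or Lr) → Lr = 176.1 kN·m.
1) 0.85(180.2) - 1.3(141.2) = -30.39
2) 1.35(180.2) + 1.0(141.2) + 0.7(176.1) = 507.74
3) 1.35(180.2) + 1.5(222.5) + 0.5(176.1) = 665.07
4) 1.35(180.2) + 1.6(176.1) + 0.5(141.2) = 595.63
5) 1.4(180.2) = 252.28
Combination 3 governs: M_u = 665.07 kN·m.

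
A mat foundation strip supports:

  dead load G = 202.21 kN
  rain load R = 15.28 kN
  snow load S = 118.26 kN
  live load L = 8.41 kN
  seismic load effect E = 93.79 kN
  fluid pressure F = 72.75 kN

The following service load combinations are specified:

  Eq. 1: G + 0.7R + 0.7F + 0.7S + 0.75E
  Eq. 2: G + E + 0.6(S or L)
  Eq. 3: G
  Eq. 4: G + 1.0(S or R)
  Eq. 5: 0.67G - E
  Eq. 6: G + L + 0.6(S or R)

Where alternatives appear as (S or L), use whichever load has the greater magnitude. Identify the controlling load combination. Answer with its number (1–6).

Combination 1

(S or L) → S = 118.26 kN; (S or R) → S = 118.26 kN.
Eq. 1: 1.0(202.21) + 0.7(15.28) + 0.7(72.75) + 0.7(118.26) + 0.75(93.79) = 416.96
Eq. 2: 1.0(202.21) + 1.0(93.79) + 0.6(118.26) = 366.96
Eq. 3: 1.0(202.21) = 202.21
Eq. 4: 1.0(202.21) + 1.0(118.26) = 320.47
Eq. 5: 0.67(202.21) - 1.0(93.79) = 41.69
Eq. 6: 1.0(202.21) + 1.0(8.41) + 0.6(118.26) = 281.58
The largest value is 416.96 kN from combination 1.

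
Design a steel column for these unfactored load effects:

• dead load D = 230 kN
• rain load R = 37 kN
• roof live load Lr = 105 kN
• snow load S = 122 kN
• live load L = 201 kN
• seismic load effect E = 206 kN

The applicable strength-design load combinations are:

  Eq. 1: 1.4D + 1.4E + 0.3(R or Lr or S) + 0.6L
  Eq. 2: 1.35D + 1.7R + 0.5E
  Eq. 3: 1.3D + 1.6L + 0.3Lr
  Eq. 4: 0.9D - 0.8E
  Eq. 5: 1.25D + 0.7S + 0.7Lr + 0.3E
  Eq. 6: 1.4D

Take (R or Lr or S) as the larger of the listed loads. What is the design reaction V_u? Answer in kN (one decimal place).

767.6 kN

(R or Lr or S) → S = 122 kN.
Eq. 1: 1.4(230) + 1.4(206) + 0.3(122) + 0.6(201) = 322.0 + 288.4 + 36.6 + 120.6 = 767.6
Eq. 2: 1.35(230) + 1.7(37) + 0.5(206) = 310.5 + 62.9 + 103.0 = 476.4
Eq. 3: 1.3(230) + 1.6(201) + 0.3(105) = 299.0 + 321.6 + 31.5 = 652.1
Eq. 4: 0.9(230) - 0.8(206) = 207.0 - 164.8 = 42.2
Eq. 5: 1.25(230) + 0.7(122) + 0.7(105) + 0.3(206) = 287.5 + 85.4 + 73.5 + 61.8 = 508.2
Eq. 6: 1.4(230) = 322.0
Maximum is from combination 1.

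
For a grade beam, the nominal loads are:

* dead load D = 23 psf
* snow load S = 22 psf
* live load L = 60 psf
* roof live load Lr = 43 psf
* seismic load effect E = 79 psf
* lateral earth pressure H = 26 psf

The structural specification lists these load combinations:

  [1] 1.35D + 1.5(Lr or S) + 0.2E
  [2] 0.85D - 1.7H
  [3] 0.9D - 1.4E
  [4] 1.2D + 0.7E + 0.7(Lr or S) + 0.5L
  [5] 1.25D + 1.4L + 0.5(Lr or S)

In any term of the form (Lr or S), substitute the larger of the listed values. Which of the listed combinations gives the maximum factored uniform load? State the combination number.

(Lr or S) → Lr = 43 psf.
[1] 1.35(23) + 1.5(43) + 0.2(79) = 31.05 + 64.50 + 15.80 = 111.35
[2] 0.85(23) - 1.7(26) = 19.55 - 44.20 = -24.65
[3] 0.9(23) - 1.4(79) = 20.70 - 110.60 = -89.90
[4] 1.2(23) + 0.7(79) + 0.7(43) + 0.5(60) = 27.60 + 55.30 + 30.10 + 30.00 = 143.00
[5] 1.25(23) + 1.4(60) + 0.5(43) = 28.75 + 84.00 + 21.50 = 134.25
The largest value is 143.00 psf from combination 4.

Combination 4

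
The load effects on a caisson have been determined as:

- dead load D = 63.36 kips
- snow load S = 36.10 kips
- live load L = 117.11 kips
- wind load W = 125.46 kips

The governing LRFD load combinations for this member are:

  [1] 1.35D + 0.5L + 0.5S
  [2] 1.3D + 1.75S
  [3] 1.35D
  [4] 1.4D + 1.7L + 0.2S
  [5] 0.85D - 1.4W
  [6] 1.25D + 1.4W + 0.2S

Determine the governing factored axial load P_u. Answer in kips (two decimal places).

295.01 kips

[1] 1.35(63.36) + 0.5(117.11) + 0.5(36.10) = 162.14
[2] 1.3(63.36) + 1.75(36.10) = 145.54
[3] 1.35(63.36) = 85.54
[4] 1.4(63.36) + 1.7(117.11) + 0.2(36.10) = 88.70 + 199.09 + 7.22 = 295.01
[5] 0.85(63.36) - 1.4(125.46) = -121.79
[6] 1.25(63.36) + 1.4(125.46) + 0.2(36.10) = 79.20 + 175.64 + 7.22 = 262.06
Combination 4 governs: P_u = 295.01 kips.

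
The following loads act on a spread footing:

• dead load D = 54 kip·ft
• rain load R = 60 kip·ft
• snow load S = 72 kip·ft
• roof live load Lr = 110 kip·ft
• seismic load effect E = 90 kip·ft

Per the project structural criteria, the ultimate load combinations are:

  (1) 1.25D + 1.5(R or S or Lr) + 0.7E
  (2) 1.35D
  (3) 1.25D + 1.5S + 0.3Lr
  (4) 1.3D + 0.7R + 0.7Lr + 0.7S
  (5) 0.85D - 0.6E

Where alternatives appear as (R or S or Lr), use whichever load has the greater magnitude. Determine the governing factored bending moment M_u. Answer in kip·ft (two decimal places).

295.50 kip·ft

(R or S or Lr) → Lr = 110 kip·ft.
(1) 1.25(54) + 1.5(110) + 0.7(90) = 67.50 + 165.00 + 63.00 = 295.50
(2) 1.35(54) = 72.90
(3) 1.25(54) + 1.5(72) + 0.3(110) = 67.50 + 108.00 + 33.00 = 208.50
(4) 1.3(54) + 0.7(60) + 0.7(110) + 0.7(72) = 70.20 + 42.00 + 77.00 + 50.40 = 239.60
(5) 0.85(54) - 0.6(90) = 45.90 - 54.00 = -8.10
The controlling combination is 1, giving 295.50 kip·ft.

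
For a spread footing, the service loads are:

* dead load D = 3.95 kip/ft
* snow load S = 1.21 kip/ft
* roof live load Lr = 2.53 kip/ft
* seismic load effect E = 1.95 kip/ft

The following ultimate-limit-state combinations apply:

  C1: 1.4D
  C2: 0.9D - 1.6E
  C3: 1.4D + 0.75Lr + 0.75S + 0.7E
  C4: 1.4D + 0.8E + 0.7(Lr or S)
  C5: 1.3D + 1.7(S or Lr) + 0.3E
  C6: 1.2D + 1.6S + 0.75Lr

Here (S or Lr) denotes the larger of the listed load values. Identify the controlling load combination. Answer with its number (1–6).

Combination 5

(Lr or S) → Lr = 2.53 kip/ft; (S or Lr) → Lr = 2.53 kip/ft.
C1: 1.4(3.95) = 5.53
C2: 0.9(3.95) - 1.6(1.95) = 3.56 - 3.12 = 0.44
C3: 1.4(3.95) + 0.75(2.53) + 0.75(1.21) + 0.7(1.95) = 9.70
C4: 1.4(3.95) + 0.8(1.95) + 0.7(2.53) = 5.53 + 1.56 + 1.77 = 8.86
C5: 1.3(3.95) + 1.7(2.53) + 0.3(1.95) = 10.02
C6: 1.2(3.95) + 1.6(1.21) + 0.75(2.53) = 8.57
The largest value is 10.02 kip/ft from combination 5.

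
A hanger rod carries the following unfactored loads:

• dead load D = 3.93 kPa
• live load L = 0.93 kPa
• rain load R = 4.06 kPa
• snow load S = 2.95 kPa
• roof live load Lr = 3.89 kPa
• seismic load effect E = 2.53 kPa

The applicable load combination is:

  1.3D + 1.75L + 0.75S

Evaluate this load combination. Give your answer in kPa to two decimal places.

8.95 kPa

1.3(3.93) + 1.75(0.93) + 0.75(2.95) = 5.11 + 1.63 + 2.21 = 8.95
q_u = 8.95 kPa.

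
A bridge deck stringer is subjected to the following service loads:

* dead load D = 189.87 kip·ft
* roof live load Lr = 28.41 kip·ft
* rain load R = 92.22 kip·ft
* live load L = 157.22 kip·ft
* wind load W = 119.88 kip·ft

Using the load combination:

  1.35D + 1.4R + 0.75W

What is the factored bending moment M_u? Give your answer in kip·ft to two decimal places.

475.34 kip·ft

1.35(189.87) + 1.4(92.22) + 0.75(119.88) = 256.32 + 129.11 + 89.91 = 475.34
M_u = 475.34 kip·ft.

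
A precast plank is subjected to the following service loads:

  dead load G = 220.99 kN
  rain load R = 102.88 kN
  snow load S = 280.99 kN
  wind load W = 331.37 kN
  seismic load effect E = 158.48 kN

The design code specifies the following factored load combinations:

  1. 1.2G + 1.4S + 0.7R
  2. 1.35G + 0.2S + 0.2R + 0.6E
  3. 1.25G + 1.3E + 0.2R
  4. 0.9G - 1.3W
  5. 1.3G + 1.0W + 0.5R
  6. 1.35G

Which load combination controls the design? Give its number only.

1. 1.2(220.99) + 1.4(280.99) + 0.7(102.88) = 730.59
2. 1.35(220.99) + 0.2(280.99) + 0.2(102.88) + 0.6(158.48) = 470.20
3. 1.25(220.99) + 1.3(158.48) + 0.2(102.88) = 502.84
4. 0.9(220.99) - 1.3(331.37) = -231.89
5. 1.3(220.99) + 1.0(331.37) + 0.5(102.88) = 670.10
6. 1.35(220.99) = 298.34
The largest value is 730.59 kN from combination 1.

Combination 1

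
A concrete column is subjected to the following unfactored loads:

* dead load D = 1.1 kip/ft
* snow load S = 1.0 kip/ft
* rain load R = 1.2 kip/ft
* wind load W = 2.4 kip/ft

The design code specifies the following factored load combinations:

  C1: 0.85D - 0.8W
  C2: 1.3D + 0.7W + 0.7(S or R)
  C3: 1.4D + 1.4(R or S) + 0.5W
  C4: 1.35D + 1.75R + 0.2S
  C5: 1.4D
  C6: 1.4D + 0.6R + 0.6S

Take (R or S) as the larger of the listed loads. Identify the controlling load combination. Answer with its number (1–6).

(S or R) → R = 1.2 kip/ft; (R or S) → R = 1.2 kip/ft.
C1: 0.85(1.1) - 0.8(2.4) = 0.9 - 1.9 = -1.0
C2: 1.3(1.1) + 0.7(2.4) + 0.7(1.2) = 4.0
C3: 1.4(1.1) + 1.4(1.2) + 0.5(2.4) = 1.5 + 1.7 + 1.2 = 4.4
C4: 1.35(1.1) + 1.75(1.2) + 0.2(1.0) = 1.5 + 2.1 + 0.2 = 3.8
C5: 1.4(1.1) = 1.5
C6: 1.4(1.1) + 0.6(1.2) + 0.6(1.0) = 2.9
The largest value is 4.4 kip/ft from combination 3.

Combination 3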